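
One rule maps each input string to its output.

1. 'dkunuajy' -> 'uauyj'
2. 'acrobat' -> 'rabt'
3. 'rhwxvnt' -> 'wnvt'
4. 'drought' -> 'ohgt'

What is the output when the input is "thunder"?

uedr

Each output is the input with this applied: swap each adjacent pair of characters (1↔2, 3↔4, ...), then delete the first 3 characters.
Working it through for "thunder": intermediate "htnuedr", final "uedr".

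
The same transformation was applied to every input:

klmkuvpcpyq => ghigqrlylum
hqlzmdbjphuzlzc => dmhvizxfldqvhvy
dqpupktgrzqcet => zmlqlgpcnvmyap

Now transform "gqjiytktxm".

Each output is the input with this applied: shift every letter 4 places backward in the alphabet (wrapping around).
"gqjiytktxm" → "cmfeupgpti".

cmfeupgpti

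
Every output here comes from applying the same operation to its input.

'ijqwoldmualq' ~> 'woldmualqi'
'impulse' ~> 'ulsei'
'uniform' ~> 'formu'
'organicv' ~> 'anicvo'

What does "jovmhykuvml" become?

The transformation: move the first character to the end, then delete the first 2 characters.
On "jovmhykuvml": the first step gives "ovmhykuvmlj", and the second then gives "mhykuvmlj".

mhykuvmlj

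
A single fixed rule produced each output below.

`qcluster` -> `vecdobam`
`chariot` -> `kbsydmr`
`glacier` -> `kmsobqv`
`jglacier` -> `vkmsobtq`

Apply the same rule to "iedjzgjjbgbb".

ntjqttlqllso

Looking at the pairs, the operation is to shift every letter 10 places forward in the alphabet (wrapping around), then move the first 2 characters to the end (rotate left by 2).
"iedjzgjjbgbb" → "sontjqttlqll" → "ntjqttlqllso".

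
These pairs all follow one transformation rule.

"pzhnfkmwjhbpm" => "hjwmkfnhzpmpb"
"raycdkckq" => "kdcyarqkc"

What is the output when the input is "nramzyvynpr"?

yvyzmarnrpn

In each case the input is transformed by: move the last 3 characters to the front (rotate right by 3), then reverse the string.
Starting from "nramzyvynpr": after the first operation, "nprnramzyvy"; after the second, "yvyzmarnrpn".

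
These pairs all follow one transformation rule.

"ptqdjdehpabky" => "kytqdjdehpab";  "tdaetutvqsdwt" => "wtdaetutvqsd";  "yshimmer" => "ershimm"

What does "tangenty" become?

tyangen

The pattern: delete the first character, then move the last 2 characters to the front (rotate right by 2).
Working it through for "tangenty": intermediate "angenty", final "tyangen".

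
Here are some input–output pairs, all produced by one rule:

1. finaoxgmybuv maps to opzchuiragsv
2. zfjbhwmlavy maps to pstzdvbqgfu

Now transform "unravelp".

fjohlupy

What's happening: move the last 2 characters to the front (rotate right by 2), then shift every letter 6 places backward in the alphabet (wrapping around).
Working it through for "unravelp": intermediate "lpunrave", final "fjohlupy".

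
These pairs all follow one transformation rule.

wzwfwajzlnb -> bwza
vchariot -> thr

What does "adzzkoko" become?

Looking at the pairs, the operation is to take characters alternately from the front and the back (1st, last, 2nd, 2nd-last, ...), then keep one character in every 3, starting at position 2 (positions 2nd, 5th, 8th, ...).
Starting from "adzzkoko": after the first operation, "aodkzozk"; after the second, "ozk".

ozk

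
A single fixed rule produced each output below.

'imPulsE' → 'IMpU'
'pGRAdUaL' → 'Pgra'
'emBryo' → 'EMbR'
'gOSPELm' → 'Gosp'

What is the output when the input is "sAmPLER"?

SaMp

Rule — flip the case of every letter, then keep only the first 4 characters.
Doing the same to "sAmPLER": "SaMp".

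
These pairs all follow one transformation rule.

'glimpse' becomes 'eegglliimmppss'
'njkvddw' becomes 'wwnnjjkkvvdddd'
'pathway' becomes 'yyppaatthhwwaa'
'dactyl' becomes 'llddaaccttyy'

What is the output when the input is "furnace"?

Looking at the pairs, the operation is to double every character, then move the last 2 characters to the front (rotate right by 2).
For "furnace", step one produces "ffuurrnnaaccee"; step two turns that into "eeffuurrnnaacc".
(Check on "njkvddw": → "nnjjkkvvddddww" → "wwnnjjkkvvdddd" ✓)

eeffuurrnnaacc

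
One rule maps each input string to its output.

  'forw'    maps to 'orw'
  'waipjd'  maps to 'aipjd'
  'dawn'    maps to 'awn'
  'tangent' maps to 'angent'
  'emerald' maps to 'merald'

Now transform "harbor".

arbor

In each case the input is transformed by: delete the first character.
On "harbor" that produces "arbor".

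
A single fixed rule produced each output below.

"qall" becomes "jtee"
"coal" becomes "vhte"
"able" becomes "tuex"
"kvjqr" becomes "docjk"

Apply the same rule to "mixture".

fbqmnkx

Looking at the pairs, the operation is to shift every letter 7 places backward in the alphabet (wrapping around).
Applying that to "mixture" gives "fbqmnkx".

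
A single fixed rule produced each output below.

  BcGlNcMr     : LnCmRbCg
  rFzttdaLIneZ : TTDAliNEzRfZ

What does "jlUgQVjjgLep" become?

GqvJJGlEPJLu

In each case the input is transformed by: move the first 3 characters to the end (rotate left by 3), then flip the case of every letter.
"jlUgQVjjgLep" → "gQVjjgLepjlU" → "GqvJJGlEPJLu".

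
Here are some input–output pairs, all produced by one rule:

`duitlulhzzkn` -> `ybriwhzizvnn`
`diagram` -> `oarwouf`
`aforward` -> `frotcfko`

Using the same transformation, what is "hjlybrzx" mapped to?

The pattern: move the last 2 characters to the front (rotate right by 2), then shift every letter 12 places backward in the alphabet (wrapping around).
Applying both steps to "hjlybrzx": "zxhjlybr", then "nlvxzmpf".

nlvxzmpf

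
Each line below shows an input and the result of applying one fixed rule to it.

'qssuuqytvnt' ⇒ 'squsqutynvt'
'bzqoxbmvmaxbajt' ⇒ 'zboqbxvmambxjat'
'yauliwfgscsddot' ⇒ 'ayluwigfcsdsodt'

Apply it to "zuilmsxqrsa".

uzlismqxsra

The transformation: swap each adjacent pair of characters (1↔2, 3↔4, ...).
Doing the same to "zuilmsxqrsa": "uzlismqxsra".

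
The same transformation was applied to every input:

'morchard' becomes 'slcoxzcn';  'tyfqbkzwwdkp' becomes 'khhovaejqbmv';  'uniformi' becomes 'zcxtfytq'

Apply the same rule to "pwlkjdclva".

What's happening: shift every letter 11 places forward in the alphabet (wrapping around), then swap the front and back halves of the string.
Starting from "pwlkjdclva": after the first operation, "ahwvuonwgl"; after the second, "onwglahwvu".

onwglahwvu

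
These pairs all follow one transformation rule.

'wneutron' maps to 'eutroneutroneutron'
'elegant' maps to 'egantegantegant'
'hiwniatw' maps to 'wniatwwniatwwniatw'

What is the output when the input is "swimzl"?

Each output is the input with this applied: delete the first 2 characters, then write the whole string 3 times in a row.
"swimzl" → "imzlimzlimzl".

imzlimzlimzl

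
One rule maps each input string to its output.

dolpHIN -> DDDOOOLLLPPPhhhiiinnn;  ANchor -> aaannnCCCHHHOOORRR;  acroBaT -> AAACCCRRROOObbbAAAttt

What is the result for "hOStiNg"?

HHHooosssTTTIIInnnGGG

The transformation: repeat every character 3 times, then flip the case of every letter.
Starting from "hOStiNg": after the first operation, "hhhOOOSSStttiiiNNNggg"; after the second, "HHHooosssTTTIIInnnGGG".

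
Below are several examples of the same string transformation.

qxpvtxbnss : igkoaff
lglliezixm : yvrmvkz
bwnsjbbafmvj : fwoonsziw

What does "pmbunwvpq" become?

Rule — shift every letter 13 places forward in the alphabet (wrapping around) — i.e. ROT13, then delete the first 3 characters.
On "pmbunwvpq": the first step gives "czohajicd", and the second then gives "hajicd".

hajicd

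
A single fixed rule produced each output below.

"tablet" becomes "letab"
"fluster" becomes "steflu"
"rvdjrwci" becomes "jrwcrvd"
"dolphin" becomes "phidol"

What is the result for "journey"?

rnejou

The transformation: delete the last character, then move the first 3 characters to the end (rotate left by 3).
Applying both steps to "journey": "journe", then "rnejou".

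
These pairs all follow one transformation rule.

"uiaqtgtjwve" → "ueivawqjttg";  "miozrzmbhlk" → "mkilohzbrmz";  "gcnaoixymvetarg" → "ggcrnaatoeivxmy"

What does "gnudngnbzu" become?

gunzubdnng

What's happening: take characters alternately from the front and the back (1st, last, 2nd, 2nd-last, ...).
For "gnudngnbzu" the result is "gunzubdnng".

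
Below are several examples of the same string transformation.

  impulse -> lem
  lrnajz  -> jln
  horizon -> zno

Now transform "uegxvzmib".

The transformation: move the first 3 characters to the end (rotate left by 3), then keep every other character starting from the second (positions 2nd, 4th, 6th, ...).
Applying both steps to "uegxvzmib": "xvzmibueg", then "vmbe".

vmbe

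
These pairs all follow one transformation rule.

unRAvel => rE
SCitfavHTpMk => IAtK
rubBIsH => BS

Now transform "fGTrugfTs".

tGS

The transformation: flip the case of every letter, then keep one character in every 3, starting at position 3 (positions 3rd, 6th, 9th, ...).
Starting from "fGTrugfTs": after the first operation, "FgtRUGFtS"; after the second, "tGS".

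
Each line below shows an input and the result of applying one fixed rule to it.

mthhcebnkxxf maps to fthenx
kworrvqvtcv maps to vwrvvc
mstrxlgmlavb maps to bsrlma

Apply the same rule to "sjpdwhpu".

ujdh

Looking at the pairs, the operation is to move the last character to the front, then keep every other character starting from the first (positions 1st, 3rd, 5th, ...).
"sjpdwhpu" → "usjpdwhp" → "ujdh".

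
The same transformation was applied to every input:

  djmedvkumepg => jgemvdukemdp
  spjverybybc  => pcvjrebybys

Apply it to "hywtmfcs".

Looking at the pairs, the operation is to swap the first and last characters, then swap each adjacent pair of characters (1↔2, 3↔4, ...).
Working it through for "hywtmfcs": intermediate "sywtmfch", final "ystwfmhc".

ystwfmhc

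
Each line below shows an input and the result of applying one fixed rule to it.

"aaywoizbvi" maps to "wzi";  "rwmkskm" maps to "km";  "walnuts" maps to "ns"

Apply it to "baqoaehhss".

Looking at the pairs, the operation is to move the first 2 characters to the end (rotate left by 2), then keep one character in every 3, starting at position 2 (positions 2nd, 5th, 8th, ...).
Applying both steps to "baqoaehhss": "qoaehhssba", then "ohs".

ohs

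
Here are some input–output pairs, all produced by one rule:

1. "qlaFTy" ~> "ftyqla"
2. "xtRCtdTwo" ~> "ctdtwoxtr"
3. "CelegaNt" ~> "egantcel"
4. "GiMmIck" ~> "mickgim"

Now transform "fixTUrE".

The pattern: move the first 3 characters to the end (rotate left by 3), then convert every letter to lowercase.
"fixTUrE" → "TUrEfix" → "turefix".

turefix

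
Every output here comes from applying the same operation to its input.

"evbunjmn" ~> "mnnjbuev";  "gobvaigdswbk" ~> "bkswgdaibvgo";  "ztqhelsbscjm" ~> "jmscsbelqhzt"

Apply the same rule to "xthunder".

Rule — swap each adjacent pair of characters (1↔2, 3↔4, ...), then reverse the string.
Applying both steps to "xthunder": "txuhdnre", then "erndhuxt".

erndhuxt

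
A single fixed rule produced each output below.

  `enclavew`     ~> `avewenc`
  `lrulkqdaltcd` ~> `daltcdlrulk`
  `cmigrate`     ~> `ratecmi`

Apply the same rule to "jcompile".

pilejco

Rule — swap the front and back halves of the string, then delete the last character.
For "jcompile", step one produces "pilejcom"; step two turns that into "pilejco".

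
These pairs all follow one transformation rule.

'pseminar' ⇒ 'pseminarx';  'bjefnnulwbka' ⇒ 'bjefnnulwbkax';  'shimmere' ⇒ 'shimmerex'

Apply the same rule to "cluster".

What's happening: append "x".
Doing the same to "cluster": "clusterx".

clusterx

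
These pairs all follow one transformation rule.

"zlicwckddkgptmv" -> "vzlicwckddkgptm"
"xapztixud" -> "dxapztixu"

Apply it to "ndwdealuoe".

What's happening: move the last character to the front.
Applying that to "ndwdealuoe" gives "endwdealuo".

endwdealuo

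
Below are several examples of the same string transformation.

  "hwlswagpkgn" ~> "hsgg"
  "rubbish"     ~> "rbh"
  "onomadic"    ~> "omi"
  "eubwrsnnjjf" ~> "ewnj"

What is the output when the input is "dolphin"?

dpn

Rule — keep one character in every 3, starting at position 1 (positions 1st, 4th, 7th, ...).
On "dolphin" that produces "dpn".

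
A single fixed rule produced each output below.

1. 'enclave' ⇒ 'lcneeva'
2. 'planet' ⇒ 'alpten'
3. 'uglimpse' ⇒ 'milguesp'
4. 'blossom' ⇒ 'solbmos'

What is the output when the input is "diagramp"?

rgaidpma

Each output is the input with this applied: reverse the string, then move the first 3 characters to the end (rotate left by 3).
For "diagramp", step one produces "pmargaid"; step two turns that into "rgaidpma".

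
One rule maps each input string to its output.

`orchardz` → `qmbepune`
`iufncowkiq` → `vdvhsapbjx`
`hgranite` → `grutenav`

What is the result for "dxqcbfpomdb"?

qoqkdposcbz

The pattern: shift every letter 13 places forward in the alphabet (wrapping around) — i.e. ROT13, then move the last 2 characters to the front (rotate right by 2).
On "dxqcbfpomdb" that produces "qoqkdposcbz".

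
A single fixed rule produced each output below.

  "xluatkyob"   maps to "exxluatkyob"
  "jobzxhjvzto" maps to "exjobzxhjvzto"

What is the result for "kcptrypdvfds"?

exkcptrypdvfds

In each case the input is transformed by: prepend "ex".
"kcptrypdvfds" → "exkcptrypdvfds".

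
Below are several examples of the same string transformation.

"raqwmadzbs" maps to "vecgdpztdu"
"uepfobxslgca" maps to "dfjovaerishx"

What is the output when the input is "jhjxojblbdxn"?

In each case the input is transformed by: shift every letter 3 places forward in the alphabet (wrapping around), then reverse the string.
So "jhjxojblbdxn" becomes "qageoemramkm".
(Check on "raqwmadzbs": → "udtzpdgcev" → "vecgdpztdu" ✓)

qageoemramkm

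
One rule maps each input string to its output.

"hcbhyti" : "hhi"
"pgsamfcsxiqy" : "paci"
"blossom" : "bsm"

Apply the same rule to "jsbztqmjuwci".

jzmw

Rule — keep one character in every 3, starting at position 1 (positions 1st, 4th, 7th, ...).
So "jsbztqmjuwci" becomes "jzmw".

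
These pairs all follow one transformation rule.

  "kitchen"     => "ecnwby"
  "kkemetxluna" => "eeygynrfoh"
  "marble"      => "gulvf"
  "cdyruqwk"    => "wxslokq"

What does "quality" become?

What's happening: shift every letter 6 places backward in the alphabet (wrapping around), then delete the last character.
"quality" → "koufcns" → "koufcn".

koufcn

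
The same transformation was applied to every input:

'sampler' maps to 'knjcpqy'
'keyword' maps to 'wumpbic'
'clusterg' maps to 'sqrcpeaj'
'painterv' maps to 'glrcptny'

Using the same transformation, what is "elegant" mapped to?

What's happening: shift every letter 2 places backward in the alphabet (wrapping around), then move the first 2 characters to the end (rotate left by 2).
For "elegant", step one produces "cjceylr"; step two turns that into "ceylrcj".

ceylrcj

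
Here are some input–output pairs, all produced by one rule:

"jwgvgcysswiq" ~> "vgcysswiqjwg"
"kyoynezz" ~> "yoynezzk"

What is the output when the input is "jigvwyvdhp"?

Rule — swap the front and back halves of the string, then move the last 3 characters to the front (rotate right by 3).
For "jigvwyvdhp", step one produces "yvdhpjigvw"; step two turns that into "gvwyvdhpji".

gvwyvdhpji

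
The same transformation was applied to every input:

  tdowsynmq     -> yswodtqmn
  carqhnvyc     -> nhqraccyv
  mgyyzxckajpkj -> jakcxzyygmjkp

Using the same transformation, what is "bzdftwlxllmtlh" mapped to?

mllxlwtfdzbhlt

Each output is the input with this applied: move the last 3 characters to the front (rotate right by 3), then reverse the string.
Doing the same to "bzdftwlxllmtlh": "mllxlwtfdzbhlt".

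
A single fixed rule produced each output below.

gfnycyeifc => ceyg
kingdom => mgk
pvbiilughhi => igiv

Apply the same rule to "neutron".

ntn

In each case the input is transformed by: reverse the string, then keep one character in every 3, starting at position 1 (positions 1st, 4th, 7th, ...).
For "neutron", step one produces "nortuen"; step two turns that into "ntn".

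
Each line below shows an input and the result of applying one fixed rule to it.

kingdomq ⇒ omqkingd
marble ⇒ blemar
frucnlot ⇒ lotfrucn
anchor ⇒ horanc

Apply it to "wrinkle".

Each output is the input with this applied: move the last 3 characters to the front (rotate right by 3).
So "wrinkle" becomes "klewrin".

klewrin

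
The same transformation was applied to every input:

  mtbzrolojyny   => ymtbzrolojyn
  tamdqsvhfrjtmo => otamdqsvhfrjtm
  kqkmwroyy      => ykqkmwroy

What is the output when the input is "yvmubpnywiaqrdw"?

The transformation: move the last character to the front.
On "yvmubpnywiaqrdw" that produces "wyvmubpnywiaqrd".

wyvmubpnywiaqrd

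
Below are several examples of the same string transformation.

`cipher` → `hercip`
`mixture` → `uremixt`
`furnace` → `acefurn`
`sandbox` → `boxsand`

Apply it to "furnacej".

cejfurna

What's happening: move the last 3 characters to the front (rotate right by 3).
Applying that to "furnacej" gives "cejfurna".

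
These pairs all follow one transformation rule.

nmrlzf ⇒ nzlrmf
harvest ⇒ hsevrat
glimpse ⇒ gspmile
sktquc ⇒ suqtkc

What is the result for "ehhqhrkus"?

Looking at the pairs, the operation is to reverse the string, then swap the first and last characters.
For "ehhqhrkus", step one produces "sukrhqhhe"; step two turns that into "eukrhqhhs".

eukrhqhhs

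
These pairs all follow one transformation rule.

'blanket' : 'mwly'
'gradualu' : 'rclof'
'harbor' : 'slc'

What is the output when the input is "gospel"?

The rule is to shift every letter 11 places forward in the alphabet (wrapping around), then delete the last 3 characters.
Applying that to "gospel" gives "rzd".

rzd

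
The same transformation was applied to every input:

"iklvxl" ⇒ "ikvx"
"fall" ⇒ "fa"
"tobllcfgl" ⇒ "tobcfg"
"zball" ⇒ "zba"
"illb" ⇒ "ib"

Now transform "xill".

Rule — remove every "l".
Doing the same to "xill": "xi".

xi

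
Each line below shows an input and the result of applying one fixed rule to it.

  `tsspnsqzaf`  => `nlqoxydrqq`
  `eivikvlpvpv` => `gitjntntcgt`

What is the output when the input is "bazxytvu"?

vwrtszyx

Each output is the input with this applied: shift every letter 2 places backward in the alphabet (wrapping around), then move the first 3 characters to the end (rotate left by 3).
Starting from "bazxytvu": after the first operation, "zyxvwrts"; after the second, "vwrtszyx".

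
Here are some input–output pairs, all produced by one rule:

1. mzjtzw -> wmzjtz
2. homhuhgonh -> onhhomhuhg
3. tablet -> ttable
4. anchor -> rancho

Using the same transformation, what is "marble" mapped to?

In each case the input is transformed by: swap the front and back halves of the string, then move the first 2 characters to the end (rotate left by 2).
Starting from "marble": after the first operation, "blemar"; after the second, "emarbl".

emarbl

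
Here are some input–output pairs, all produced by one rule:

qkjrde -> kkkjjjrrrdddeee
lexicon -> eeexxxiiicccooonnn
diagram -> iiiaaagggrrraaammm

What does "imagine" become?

Rule — repeat every character 3 times, then delete the first 3 characters.
"imagine" → "iiimmmaaagggiiinnneee" → "mmmaaagggiiinnneee".

mmmaaagggiiinnneee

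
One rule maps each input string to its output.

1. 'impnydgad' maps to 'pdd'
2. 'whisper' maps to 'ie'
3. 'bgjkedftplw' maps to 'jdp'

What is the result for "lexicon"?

What's happening: keep one character in every 3, starting at position 3 (positions 3rd, 6th, 9th, ...).
So "lexicon" becomes "xo".

xo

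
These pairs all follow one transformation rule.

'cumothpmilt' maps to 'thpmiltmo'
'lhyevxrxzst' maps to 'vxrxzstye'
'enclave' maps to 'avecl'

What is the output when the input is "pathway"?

wayth

Each output is the input with this applied: delete the first 2 characters, then move the first 2 characters to the end (rotate left by 2).
On "pathway": the first step gives "thway", and the second then gives "wayth".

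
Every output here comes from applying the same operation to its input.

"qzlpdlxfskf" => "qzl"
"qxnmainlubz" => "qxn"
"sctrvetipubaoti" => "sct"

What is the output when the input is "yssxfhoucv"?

yss

The rule is to keep only the first 3 characters.
For "yssxfhoucv" the result is "yss".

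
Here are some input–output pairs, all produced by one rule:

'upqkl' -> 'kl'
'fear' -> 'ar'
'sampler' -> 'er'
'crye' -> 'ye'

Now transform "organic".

In each case the input is transformed by: keep only the last 2 characters.
"organic" → "ic".

ic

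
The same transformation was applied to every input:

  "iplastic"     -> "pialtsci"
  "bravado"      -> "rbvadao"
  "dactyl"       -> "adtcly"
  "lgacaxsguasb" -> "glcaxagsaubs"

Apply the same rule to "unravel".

In each case the input is transformed by: swap each adjacent pair of characters (1↔2, 3↔4, ...).
"unravel" → "nuarevl".

nuarevl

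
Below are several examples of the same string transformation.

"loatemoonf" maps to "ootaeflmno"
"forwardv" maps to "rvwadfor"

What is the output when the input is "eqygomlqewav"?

vwyaeeglmoqq

What's happening: sort the characters into alphabetical order, then move the last 3 characters to the front (rotate right by 3).
Working it through for "eqygomlqewav": intermediate "aeeglmoqqvwy", final "vwyaeeglmoqq".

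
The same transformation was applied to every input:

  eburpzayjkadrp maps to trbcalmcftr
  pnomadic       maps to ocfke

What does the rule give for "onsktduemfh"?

mvfwgohj

In each case the input is transformed by: delete the first 3 characters, then shift every letter 2 places forward in the alphabet (wrapping around).
For "onsktduemfh", step one produces "ktduemfh"; step two turns that into "mvfwgohj".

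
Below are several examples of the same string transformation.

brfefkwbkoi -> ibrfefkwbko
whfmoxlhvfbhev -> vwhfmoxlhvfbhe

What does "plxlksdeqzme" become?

eplxlksdeqzm

In each case the input is transformed by: move the last character to the front.
"plxlksdeqzme" → "eplxlksdeqzm".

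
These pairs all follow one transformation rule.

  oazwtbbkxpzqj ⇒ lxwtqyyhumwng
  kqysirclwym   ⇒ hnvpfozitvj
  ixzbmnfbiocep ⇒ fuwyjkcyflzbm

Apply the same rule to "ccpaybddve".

What's happening: shift every letter 3 places backward in the alphabet (wrapping around).
For "ccpaybddve" the result is "zzmxvyaasb".

zzmxvyaasb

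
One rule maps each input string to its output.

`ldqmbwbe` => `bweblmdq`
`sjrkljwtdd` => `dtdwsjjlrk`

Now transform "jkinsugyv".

ygvujskni

What's happening: move the last 2 characters to the front (rotate right by 2), then take characters alternately from the front and the back (1st, last, 2nd, 2nd-last, ...).
For "jkinsugyv" the result is "ygvujskni".
(Check on "ldqmbwbe": → "beldqmbw" → "bweblmdq" ✓)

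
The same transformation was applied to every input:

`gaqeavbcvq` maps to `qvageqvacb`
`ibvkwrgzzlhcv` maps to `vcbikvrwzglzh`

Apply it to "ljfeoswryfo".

ofjlefsorwy

Looking at the pairs, the operation is to move the last 2 characters to the front (rotate right by 2), then swap each adjacent pair of characters (1↔2, 3↔4, ...).
"ljfeoswryfo" → "foljfeoswry" → "ofjlefsorwy".
(Check on "gaqeavbcvq": → "vqgaqeavbc" → "qvageqvacb" ✓)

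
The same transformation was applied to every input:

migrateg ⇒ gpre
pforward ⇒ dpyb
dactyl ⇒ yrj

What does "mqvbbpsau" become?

ozny

In each case the input is transformed by: shift every letter 2 places backward in the alphabet (wrapping around), then keep every other character starting from the second (positions 2nd, 4th, 6th, ...).
"mqvbbpsau" → "kotzznqys" → "ozny".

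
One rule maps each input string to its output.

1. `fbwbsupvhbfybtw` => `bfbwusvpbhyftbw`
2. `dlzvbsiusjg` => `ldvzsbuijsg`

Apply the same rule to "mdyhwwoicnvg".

dmhywwioncgv

The transformation: swap each adjacent pair of characters (1↔2, 3↔4, ...).
On "mdyhwwoicnvg" that produces "dmhywwioncgv".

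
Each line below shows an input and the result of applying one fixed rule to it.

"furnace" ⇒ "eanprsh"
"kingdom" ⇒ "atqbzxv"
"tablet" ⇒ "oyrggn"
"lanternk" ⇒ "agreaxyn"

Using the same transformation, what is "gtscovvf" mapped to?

The pattern: shift every letter 13 places forward in the alphabet (wrapping around) — i.e. ROT13, then move the first 2 characters to the end (rotate left by 2).
On "gtscovvf": the first step gives "tgfpbiis", and the second then gives "fpbiistg".

fpbiistg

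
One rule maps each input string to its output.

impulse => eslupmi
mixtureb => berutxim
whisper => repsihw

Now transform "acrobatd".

dtaborca

Each output is the input with this applied: reverse the string.
So "acrobatd" becomes "dtaborca".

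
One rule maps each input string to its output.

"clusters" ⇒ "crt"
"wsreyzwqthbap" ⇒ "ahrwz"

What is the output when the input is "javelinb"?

Looking at the pairs, the operation is to sort the characters into alphabetical order, then keep one character in every 3, starting at position 1 (positions 1st, 4th, 7th, ...).
On "javelinb" that produces "ain".

ain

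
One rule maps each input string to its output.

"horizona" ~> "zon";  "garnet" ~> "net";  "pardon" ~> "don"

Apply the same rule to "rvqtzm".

Rule — swap the front and back halves of the string, then keep only the first 3 characters.
Working it through for "rvqtzm": intermediate "tzmrvq", final "tzm".
(Check on "pardon": → "donpar" → "don" ✓)

tzm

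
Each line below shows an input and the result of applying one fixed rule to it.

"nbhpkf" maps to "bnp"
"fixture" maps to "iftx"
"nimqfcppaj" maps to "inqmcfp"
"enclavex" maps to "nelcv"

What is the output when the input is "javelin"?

In each case the input is transformed by: swap each adjacent pair of characters (1↔2, 3↔4, ...), then delete the last 3 characters.
"javelin" → "ajeviln" → "ajev".

ajev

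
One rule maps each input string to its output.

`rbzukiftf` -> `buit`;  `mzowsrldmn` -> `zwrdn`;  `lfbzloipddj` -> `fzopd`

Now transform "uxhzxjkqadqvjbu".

xzjqdvb

Looking at the pairs, the operation is to keep every other character starting from the second (positions 2nd, 4th, 6th, ...).
"uxhzxjkqadqvjbu" → "xzjqdvb".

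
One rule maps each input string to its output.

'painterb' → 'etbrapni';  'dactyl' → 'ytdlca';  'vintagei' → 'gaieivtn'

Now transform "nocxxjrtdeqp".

The rule is to swap the front and back halves of the string, then swap each adjacent pair of characters (1↔2, 3↔4, ...).
Applying that to "nocxxjrtdeqp" gives "tredpqonxcjx".

tredpqonxcjx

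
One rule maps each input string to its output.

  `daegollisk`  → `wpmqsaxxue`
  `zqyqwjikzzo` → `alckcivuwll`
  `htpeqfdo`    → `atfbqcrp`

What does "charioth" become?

totmduaf

What's happening: shift every letter 12 places forward in the alphabet (wrapping around), then move the last character to the front.
"charioth" → "otmduaft" → "totmduaf".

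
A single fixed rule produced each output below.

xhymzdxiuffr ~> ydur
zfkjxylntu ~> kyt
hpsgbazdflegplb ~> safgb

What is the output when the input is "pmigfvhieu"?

ive

The rule is to keep one character in every 3, starting at position 3 (positions 3rd, 6th, 9th, ...).
Applying that to "pmigfvhieu" gives "ive".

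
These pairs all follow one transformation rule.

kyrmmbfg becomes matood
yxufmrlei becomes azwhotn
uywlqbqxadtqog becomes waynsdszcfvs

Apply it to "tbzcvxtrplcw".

vdbexzvtrn

The rule is to shift every letter 2 places forward in the alphabet (wrapping around), then delete the last 2 characters.
Working it through for "tbzcvxtrplcw": intermediate "vdbexzvtrney", final "vdbexzvtrn".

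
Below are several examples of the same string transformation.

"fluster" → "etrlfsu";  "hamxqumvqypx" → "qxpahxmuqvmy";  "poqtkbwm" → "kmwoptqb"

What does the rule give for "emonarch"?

The transformation: swap each adjacent pair of characters (1↔2, 3↔4, ...), then move the last 3 characters to the front (rotate right by 3).
For "emonarch", step one produces "menorahc"; step two turns that into "ahcmenor".
(Check on "poqtkbwm": → "optqbkmw" → "kmwoptqb" ✓)

ahcmenor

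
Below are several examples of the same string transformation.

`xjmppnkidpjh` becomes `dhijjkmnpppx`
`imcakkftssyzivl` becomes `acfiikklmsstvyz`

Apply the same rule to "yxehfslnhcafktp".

The pattern: sort the characters into alphabetical order.
Doing the same to "yxehfslnhcafktp": "aceffhhklnpstxy".

aceffhhklnpstxy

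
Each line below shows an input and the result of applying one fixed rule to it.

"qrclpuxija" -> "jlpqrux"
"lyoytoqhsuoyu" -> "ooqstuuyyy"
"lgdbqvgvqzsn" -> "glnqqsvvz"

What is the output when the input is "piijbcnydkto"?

Rule — sort the characters into alphabetical order, then delete the first 3 characters.
On "piijbcnydkto" that produces "iijknopty".

iijknopty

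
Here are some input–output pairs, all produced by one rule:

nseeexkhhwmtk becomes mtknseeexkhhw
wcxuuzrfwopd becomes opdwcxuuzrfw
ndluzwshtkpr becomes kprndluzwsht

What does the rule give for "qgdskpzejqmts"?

What's happening: move the last 3 characters to the front (rotate right by 3).
For "qgdskpzejqmts" the result is "mtsqgdskpzejq".

mtsqgdskpzejq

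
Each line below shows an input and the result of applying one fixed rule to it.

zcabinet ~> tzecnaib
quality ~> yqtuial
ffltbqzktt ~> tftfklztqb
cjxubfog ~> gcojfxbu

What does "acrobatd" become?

datcarbo

Each output is the input with this applied: reverse the string, then take characters alternately from the front and the back (1st, last, 2nd, 2nd-last, ...).
Applying both steps to "acrobatd": "dtaborca", then "datcarbo".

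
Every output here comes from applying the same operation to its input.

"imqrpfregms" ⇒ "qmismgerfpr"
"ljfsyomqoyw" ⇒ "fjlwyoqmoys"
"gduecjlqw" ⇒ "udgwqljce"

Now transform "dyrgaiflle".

Rule — move the first 3 characters to the end (rotate left by 3), then reverse the string.
On "dyrgaiflle": the first step gives "gaiflledyr", and the second then gives "rydellfiag".

rydellfiag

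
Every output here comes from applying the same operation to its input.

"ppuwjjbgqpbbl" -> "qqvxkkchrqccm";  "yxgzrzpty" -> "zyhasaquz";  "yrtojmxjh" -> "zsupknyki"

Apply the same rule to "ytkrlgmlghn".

Rule — shift every letter 1 place forward in the alphabet (wrapping around).
Applying that to "ytkrlgmlghn" gives "zulsmhnmhio".

zulsmhnmhio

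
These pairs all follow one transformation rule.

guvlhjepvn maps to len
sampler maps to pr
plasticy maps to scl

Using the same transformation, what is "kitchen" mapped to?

cn

The rule is to move the first 2 characters to the end (rotate left by 2), then keep one character in every 3, starting at position 2 (positions 2nd, 5th, 8th, ...).
So "kitchen" becomes "cn".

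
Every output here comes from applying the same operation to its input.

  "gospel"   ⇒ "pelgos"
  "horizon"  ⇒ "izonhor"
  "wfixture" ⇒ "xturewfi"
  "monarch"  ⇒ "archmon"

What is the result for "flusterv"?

stervflu

The rule is to move the first 3 characters to the end (rotate left by 3).
For "flusterv" the result is "stervflu".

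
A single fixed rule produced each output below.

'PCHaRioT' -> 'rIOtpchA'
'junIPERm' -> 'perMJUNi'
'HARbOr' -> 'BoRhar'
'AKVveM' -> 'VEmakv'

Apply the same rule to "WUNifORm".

Rule — swap the front and back halves of the string, then flip the case of every letter.
Starting from "WUNifORm": after the first operation, "fORmWUNi"; after the second, "ForMwunI".

ForMwunI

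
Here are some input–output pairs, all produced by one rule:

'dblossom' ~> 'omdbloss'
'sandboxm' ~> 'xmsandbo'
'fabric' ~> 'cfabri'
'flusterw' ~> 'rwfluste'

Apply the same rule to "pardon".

npardo

The pattern: swap the front and back halves of the string, then move the first 2 characters to the end (rotate left by 2).
For "pardon", step one produces "donpar"; step two turns that into "npardo".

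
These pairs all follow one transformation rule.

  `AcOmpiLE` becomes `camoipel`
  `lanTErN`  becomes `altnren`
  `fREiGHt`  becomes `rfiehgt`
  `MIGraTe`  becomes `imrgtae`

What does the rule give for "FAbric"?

The pattern: swap each adjacent pair of characters (1↔2, 3↔4, ...), then convert every letter to lowercase.
Working it through for "FAbric": intermediate "AFrbci", final "afrbci".
(Check on "MIGraTe": → "IMrGTae" → "imrgtae" ✓)

afrbci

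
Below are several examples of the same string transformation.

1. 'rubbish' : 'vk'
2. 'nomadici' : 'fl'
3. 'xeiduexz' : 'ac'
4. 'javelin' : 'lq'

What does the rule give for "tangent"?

The rule is to shift every letter 3 places forward in the alphabet (wrapping around), then keep only the last 2 characters.
Applying that to "tangent" gives "qw".

qw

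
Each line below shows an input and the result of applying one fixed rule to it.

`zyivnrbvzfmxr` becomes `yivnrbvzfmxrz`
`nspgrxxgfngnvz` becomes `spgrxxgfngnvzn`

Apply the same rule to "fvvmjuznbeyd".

vvmjuznbeydf

Each output is the input with this applied: move the first character to the end.
"fvvmjuznbeyd" → "vvmjuznbeydf".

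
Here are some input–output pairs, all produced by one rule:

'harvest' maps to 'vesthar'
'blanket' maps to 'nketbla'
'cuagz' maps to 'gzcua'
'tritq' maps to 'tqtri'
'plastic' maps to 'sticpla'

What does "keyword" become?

wordkey

In each case the input is transformed by: move the first 3 characters to the end (rotate left by 3).
For "keyword" the result is "wordkey".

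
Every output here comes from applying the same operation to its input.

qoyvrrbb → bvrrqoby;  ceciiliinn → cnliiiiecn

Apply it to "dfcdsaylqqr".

The transformation: sort the characters into reverse alphabetical order, then swap the first and last characters.
On "dfcdsaylqqr": the first step gives "ysrqqlfddca", and the second then gives "asrqqlfddcy".
(Check on "ceciiliinn": → "nnliiiiecc" → "cnliiiiecn" ✓)

asrqqlfddcy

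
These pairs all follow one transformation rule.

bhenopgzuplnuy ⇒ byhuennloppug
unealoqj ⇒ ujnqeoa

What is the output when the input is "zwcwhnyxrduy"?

The transformation: take characters alternately from the front and the back (1st, last, 2nd, 2nd-last, ...), then delete the last character.
Starting from "zwcwhnyxrduy": after the first operation, "zywucdwrhxny"; after the second, "zywucdwrhxn".

zywucdwrhxn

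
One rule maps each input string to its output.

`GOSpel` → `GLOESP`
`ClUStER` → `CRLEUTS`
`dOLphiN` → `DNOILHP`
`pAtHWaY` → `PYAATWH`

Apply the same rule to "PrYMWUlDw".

Rule — take characters alternately from the front and the back (1st, last, 2nd, 2nd-last, ...), then convert every letter to uppercase.
On "PrYMWUlDw" that produces "PWRDYLMUW".

PWRDYLMUW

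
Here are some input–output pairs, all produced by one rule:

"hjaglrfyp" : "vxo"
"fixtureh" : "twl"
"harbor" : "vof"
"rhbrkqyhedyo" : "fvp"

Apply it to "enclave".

sbq

In each case the input is transformed by: shift every letter 12 places backward in the alphabet (wrapping around), then keep only the first 3 characters.
On "enclave": the first step gives "sbqzojs", and the second then gives "sbq".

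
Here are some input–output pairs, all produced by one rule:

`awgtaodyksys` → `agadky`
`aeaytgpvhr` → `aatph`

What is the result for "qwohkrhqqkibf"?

The rule is to keep every other character starting from the first (positions 1st, 3rd, 5th, ...).
For "qwohkrhqqkibf" the result is "qokhqif".

qokhqif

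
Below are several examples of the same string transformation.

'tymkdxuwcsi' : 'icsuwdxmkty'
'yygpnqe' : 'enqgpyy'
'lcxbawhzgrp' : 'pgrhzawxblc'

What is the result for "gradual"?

What's happening: swap each adjacent pair of characters (1↔2, 3↔4, ...), then reverse the string.
On "gradual": the first step gives "rgdaaul", and the second then gives "luaadgr".
(Check on "yygpnqe": → "yypgqne" → "enqgpyy" ✓)

luaadgr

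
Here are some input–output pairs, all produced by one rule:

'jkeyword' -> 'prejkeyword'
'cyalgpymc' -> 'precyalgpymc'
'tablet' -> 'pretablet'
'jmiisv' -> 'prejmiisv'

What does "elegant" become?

The pattern: prepend "pre".
So "elegant" becomes "preelegant".

preelegant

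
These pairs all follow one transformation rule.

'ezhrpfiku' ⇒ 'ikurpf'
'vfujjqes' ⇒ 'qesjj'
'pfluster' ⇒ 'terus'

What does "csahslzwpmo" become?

Looking at the pairs, the operation is to delete the first 3 characters, then move the last 3 characters to the front (rotate right by 3).
Applying both steps to "csahslzwpmo": "hslzwpmo", then "pmohslzw".

pmohslzw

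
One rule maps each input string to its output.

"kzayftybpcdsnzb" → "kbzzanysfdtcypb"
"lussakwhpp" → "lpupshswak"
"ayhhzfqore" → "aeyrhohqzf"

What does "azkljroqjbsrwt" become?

atzwkrlsjbrjoq

The pattern: take characters alternately from the front and the back (1st, last, 2nd, 2nd-last, ...).
So "azkljroqjbsrwt" becomes "atzwkrlsjbrjoq".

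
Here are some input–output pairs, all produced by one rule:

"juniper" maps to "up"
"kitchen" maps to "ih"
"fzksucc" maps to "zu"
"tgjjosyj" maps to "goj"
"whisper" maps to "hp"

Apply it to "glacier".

li

In each case the input is transformed by: keep one character in every 3, starting at position 2 (positions 2nd, 5th, 8th, ...).
For "glacier" the result is "li".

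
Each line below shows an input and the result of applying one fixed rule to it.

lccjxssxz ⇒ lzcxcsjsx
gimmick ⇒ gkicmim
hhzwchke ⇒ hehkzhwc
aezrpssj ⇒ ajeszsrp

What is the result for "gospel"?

Looking at the pairs, the operation is to take characters alternately from the front and the back (1st, last, 2nd, 2nd-last, ...).
Applying that to "gospel" gives "gloesp".

gloesp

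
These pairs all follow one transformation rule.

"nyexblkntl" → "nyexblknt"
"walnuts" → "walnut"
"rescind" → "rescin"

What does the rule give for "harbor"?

harbo

Rule — delete the last character.
"harbor" → "harbo".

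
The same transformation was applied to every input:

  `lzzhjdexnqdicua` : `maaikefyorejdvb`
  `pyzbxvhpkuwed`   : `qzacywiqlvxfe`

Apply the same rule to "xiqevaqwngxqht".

Rule — shift every letter 1 place forward in the alphabet (wrapping around).
So "xiqevaqwngxqht" becomes "yjrfwbrxohyriu".

yjrfwbrxohyriu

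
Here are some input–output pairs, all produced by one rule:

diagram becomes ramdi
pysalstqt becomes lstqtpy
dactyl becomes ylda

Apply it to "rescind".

indre

In each case the input is transformed by: move the first 2 characters to the end (rotate left by 2), then delete the first 2 characters.
On "rescind" that produces "indre".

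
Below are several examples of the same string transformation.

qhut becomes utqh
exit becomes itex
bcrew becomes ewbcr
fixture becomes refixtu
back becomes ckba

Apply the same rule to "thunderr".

The rule is to move the last 2 characters to the front (rotate right by 2).
So "thunderr" becomes "rrthunde".

rrthunde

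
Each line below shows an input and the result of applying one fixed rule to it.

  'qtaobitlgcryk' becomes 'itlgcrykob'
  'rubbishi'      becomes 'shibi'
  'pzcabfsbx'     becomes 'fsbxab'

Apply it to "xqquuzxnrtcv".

zxnrtcvuu

What's happening: delete the first 3 characters, then move the first 2 characters to the end (rotate left by 2).
On "xqquuzxnrtcv": the first step gives "uuzxnrtcv", and the second then gives "zxnrtcvuu".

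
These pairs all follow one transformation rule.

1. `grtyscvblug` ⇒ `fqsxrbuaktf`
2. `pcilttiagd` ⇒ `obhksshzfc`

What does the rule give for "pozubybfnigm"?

Rule — shift every letter 1 place backward in the alphabet (wrapping around).
Doing the same to "pozubybfnigm": "onytaxaemhfl".

onytaxaemhfl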